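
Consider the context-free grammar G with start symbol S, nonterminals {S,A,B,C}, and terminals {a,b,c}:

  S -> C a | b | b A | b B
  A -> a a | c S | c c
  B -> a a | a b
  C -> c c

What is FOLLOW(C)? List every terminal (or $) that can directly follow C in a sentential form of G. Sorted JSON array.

FIRST sets, iterate to fixpoint:
iter 1:
  A via A→a a: +{a}
  A via A→c S: +{c}
  B via B→a a: +{a}
  C via C→c c: +{c}
  S via S→C a: +{c}
  S via S→b: +{b}
  FIRST(S)={b,c}  FIRST(A)={a,c}  FIRST(B)={a}  FIRST(C)={c}
iter 2: (stable)
  FIRST(S)={b,c}  FIRST(A)={a,c}  FIRST(B)={a}  FIRST(C)={c}

FOLLOW iteration:
initialize: $ ∈ FOLLOW(S)
round 1:
  S→C a: FOLLOW(C) ⊇ FIRST(a) = {a}; new: +{a}
  S→b A: FOLLOW(A) ⊇ FOLLOW(S) ⊇ {$}; new: +{$}
  S→b B: FOLLOW(B) ⊇ FOLLOW(S) ⊇ {$}; new: +{$}
  FOLLOW[S]={$}  FOLLOW[A]={$}  FOLLOW[B]={$}  FOLLOW[C]={a}
round 2: done
  FOLLOW[S]={$}  FOLLOW[A]={$}  FOLLOW[B]={$}  FOLLOW[C]={a}

FOLLOW(C) = ["a"]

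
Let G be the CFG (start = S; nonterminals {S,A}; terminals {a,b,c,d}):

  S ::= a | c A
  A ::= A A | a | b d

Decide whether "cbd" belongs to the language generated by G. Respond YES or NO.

CNF form of G:
  S -> T2 A | a
  A -> A A | T0 T1 | a
  T0 -> b
  T1 -> d
  T2 -> c

CYK table (by increasing span):
  T[0,0] 'c' = {T2}  orig:{}
  T[1,1] 'b' = {T0}  orig:{}
  T[2,2] 'd' = {T1}  orig:{}
  T[0,1] 'cb' = ∅
  T[1,2] 'bd' = {A}
  T[0,2] 'cbd' = {S}

S ∈ T[0,2] ⇒ YES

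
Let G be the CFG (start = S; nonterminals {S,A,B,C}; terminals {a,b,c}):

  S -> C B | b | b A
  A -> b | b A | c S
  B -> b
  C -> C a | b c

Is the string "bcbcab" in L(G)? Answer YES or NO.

Convert to CNF:
  S -> C B | T0 A | b
  A -> T0 A | T1 S | b
  B -> b
  C -> C T2 | T0 T1
  T0 -> b
  T1 -> c
  T2 -> a

CYK fill:
  T[0,0] 'b' = {A,B,S,T0}  orig:{A,B,S}
  T[1,1] 'c' = {T1}  orig:{}
  T[2,2] 'b' = {A,B,S,T0}  orig:{A,B,S}
  T[3,3] 'c' = {T1}  orig:{}
  T[4,4] 'a' = {T2}  orig:{}
  T[5,5] 'b' = {A,B,S,T0}  orig:{A,B,S}
  T[0,1] 'bc' = {C}
  T[1,2] 'cb' = {A}
  T[2,3] 'bc' = {C}
  T[3,4] 'ca' = ∅
  T[4,5] 'ab' = ∅
  T[0,2] 'bcb' = {A,S}
  T[1,3] 'cbc' = ∅
  T[2,4] 'bca' = {C}
  T[3,5] 'cab' = ∅
  T[0,3] 'bcbc' = ∅
  T[1,4] 'cbca' = ∅
  T[2,5] 'bcab' = {S}
  T[0,4] 'bcbca' = ∅
  T[1,5] 'cbcab' = {A}
  T[0,5] 'bcbcab' = {A,S}

S ∈ T[0,5] ⇒ YES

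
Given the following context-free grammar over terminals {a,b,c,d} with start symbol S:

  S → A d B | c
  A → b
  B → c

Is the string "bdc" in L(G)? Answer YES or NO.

Convert to CNF:
  S -> A X1 | c
  A -> b
  B -> c
  T0 -> d
  X1 -> T0 B

CYK table (by increasing span):
  cell(0,0) b: {A}
  cell(1,1) d: {T0}  orig:{}
  cell(2,2) c: {B,S}
  cell(0,1) bd: ∅
  cell(1,2) dc: {X1}  orig:{}
  cell(0,2) bdc: {S}

S ∈ T[0,2] ⇒ YES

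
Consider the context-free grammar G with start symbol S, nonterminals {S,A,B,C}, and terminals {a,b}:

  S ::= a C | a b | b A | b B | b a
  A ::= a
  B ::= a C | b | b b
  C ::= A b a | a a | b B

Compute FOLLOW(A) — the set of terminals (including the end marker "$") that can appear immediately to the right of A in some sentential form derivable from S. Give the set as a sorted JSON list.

FIRST sets, iterate to fixpoint:
[1]
  A via A→a: +{a}
  B via B→a C: +{a}
  B via B→b: +{b}
  C via C→A b a: +{a}
  C via C→b B: +{b}
  S via S→a C: +{a}
  S via S→b A: +{b}
  FIRST[S]={a,b}  FIRST[A]={a}  FIRST[B]={a,b}  FIRST[C]={a,b}
[2] done
  FIRST[S]={a,b}  FIRST[A]={a}  FIRST[B]={a,b}  FIRST[C]={a,b}

FOLLOW iteration:
initialize: $ ∈ FOLLOW(S)
iter 1:
  C→A b a: FOLLOW(A) ⊇ FIRST(b) = {b}; new: +{b}
  S→a C: FOLLOW(C) ⊇ FOLLOW(S) ⊇ {$}; new: +{$}
  S→b A: FOLLOW(A) ⊇ FOLLOW(S) ⊇ {$}; new: +{$}
  S→b B: FOLLOW(B) ⊇ FOLLOW(S) ⊇ {$}; new: +{$}
  S: {$}  A: {$,b}  B: {$}  C: {$}
iter 2: done
  S: {$}  A: {$,b}  B: {$}  C: {$}

FOLLOW(A) = ["$", "b"]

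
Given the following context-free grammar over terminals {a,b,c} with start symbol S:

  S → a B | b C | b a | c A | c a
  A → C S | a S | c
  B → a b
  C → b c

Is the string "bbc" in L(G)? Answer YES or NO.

CNF form of G:
  S -> T0 B | T1 C | T1 T0 | T2 A | T2 T0
  A -> C S | T0 S | c
  B -> T0 T1
  C -> T1 T2
  T0 -> a
  T1 -> b
  T2 -> c

CYK fill:
  cell(0,0) b: {T1}  orig:{}
  cell(1,1) b: {T1}  orig:{}
  cell(2,2) c: {A,T2}  orig:{A}
  cell(0,1) bb: ∅
  cell(1,2) bc: {C}
  cell(0,2) bbc: {S}

S ∈ T[0,2] ⇒ YES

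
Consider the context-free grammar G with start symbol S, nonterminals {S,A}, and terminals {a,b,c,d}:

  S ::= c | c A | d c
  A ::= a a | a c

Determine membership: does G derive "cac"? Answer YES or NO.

Convert to CNF:
  S -> T1 A | T2 T1 | c
  A -> T0 T0 | T0 T1
  T0 -> a
  T1 -> c
  T2 -> d

Fill CYK table bottom-up:
  cell(0,0) c: {S,T1}  orig:{S}
  cell(1,1) a: {T0}  orig:{}
  cell(2,2) c: {S,T1}  orig:{S}
  cell(0,1) ca: ∅
  cell(1,2) ac: {A}
  cell(0,2) cac: {S}

S ∈ T[0,2] ⇒ YES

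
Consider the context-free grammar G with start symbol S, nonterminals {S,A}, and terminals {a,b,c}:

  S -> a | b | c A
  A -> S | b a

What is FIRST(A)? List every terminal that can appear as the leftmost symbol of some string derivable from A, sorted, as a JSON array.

Compute FIRST by fixpoint:
[1]
  A via A→b a: +{b}
  S via S→a: +{a}
  S via S→b: +{b}
  S via S→c A: +{c}
  FIRST(S)={a,b,c}  FIRST(A)={b}
[2]
  A via A→S: +{a,c}
  FIRST(S)={a,b,c}  FIRST(A)={a,b,c}
[3] done
  FIRST(S)={a,b,c}  FIRST(A)={a,b,c}

FIRST(A) = ["a", "b", "c"]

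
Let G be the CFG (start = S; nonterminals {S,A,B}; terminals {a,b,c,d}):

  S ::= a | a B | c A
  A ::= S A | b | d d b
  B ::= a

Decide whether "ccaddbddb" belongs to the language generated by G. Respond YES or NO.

CNF form of G:
  S -> T2 B | T3 A | a
  A -> S A | T0 X4 | b
  B -> a
  T0 -> d
  T1 -> b
  T2 -> a
  T3 -> c
  X4 -> T0 T1

CYK table (by increasing span):
  cell(0,0) c: {T3}  orig:{}
  cell(1,1) c: {T3}  orig:{}
  cell(2,2) a: {B,S,T2}  orig:{B,S}
  cell(3,3) d: {T0}  orig:{}
  cell(4,4) d: {T0}  orig:{}
  cell(5,5) b: {A,T1}  orig:{A}
  cell(6,6) d: {T0}  orig:{}
  cell(7,7) d: {T0}  orig:{}
  cell(8,8) b: {A,T1}  orig:{A}
  cell(0,1) cc: ∅
  cell(1,2) ca: ∅
  cell(2,3) ad: ∅
  cell(3,4) dd: ∅
  cell(4,5) db: {X4}  orig:{}
  cell(5,6) bd: ∅
  cell(6,7) dd: ∅
  cell(7,8) db: {X4}  orig:{}
  cell(0,2) cca: ∅
  cell(1,3) cad: ∅
  cell(2,4) add: ∅
  cell(3,5) ddb: {A}
  cell(4,6) dbd: ∅
  cell(5,7) bdd: ∅
  cell(6,8) ddb: {A}
  cell(0,3) ccad: ∅
  cell(1,4) cadd: ∅
  cell(2,5) addb: {A}
  cell(3,6) ddbd: ∅
  cell(4,7) dbdd: ∅
  cell(5,8) bddb: ∅
  cell(0,4) ccadd: ∅
  cell(1,5) caddb: {S}
  cell(2,6) addbd: ∅
  cell(3,7) ddbdd: ∅
  cell(4,8) dbddb: ∅
  cell(0,5) ccaddb: ∅
  cell(1,6) caddbd: ∅
  cell(2,7) addbdd: ∅
  cell(3,8) ddbddb: ∅
  cell(0,6) ccaddbd: ∅
  cell(1,7) caddbdd: ∅
  cell(2,8) addbddb: ∅
  cell(0,7) ccaddbdd: ∅
  cell(1,8) caddbddb: {A}
  cell(0,8) ccaddbddb: {S}

S ∈ T[0,8] ⇒ YES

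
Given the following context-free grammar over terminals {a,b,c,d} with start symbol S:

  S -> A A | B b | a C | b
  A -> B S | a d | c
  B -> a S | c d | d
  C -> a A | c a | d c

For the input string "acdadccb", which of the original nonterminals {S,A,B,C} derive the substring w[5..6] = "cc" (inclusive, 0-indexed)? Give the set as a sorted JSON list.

Convert to CNF:
  S -> A A | B T3 | T0 C | b
  A -> B S | T0 T1 | c
  B -> T0 S | T2 T1 | d
  C -> T0 A | T1 T2 | T2 T0
  T0 -> a
  T1 -> d
  T2 -> c
  T3 -> b

CYK table (by increasing span) — only the sub-triangle for w[5..6]:
  cell(5,5) c: {A,T2}  orig:{A}
  cell(6,6) c: {A,T2}  orig:{A}
  cell(5,6) cc: {S}

Original NTs in T[5,6] deriving "cc": ["S"]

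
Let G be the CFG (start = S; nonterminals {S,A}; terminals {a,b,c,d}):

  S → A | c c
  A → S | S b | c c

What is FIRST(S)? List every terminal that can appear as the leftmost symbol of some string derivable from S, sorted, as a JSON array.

FIRST iteration:
iter 1:
  A via A→c c: +{c}
  S via S→A: +{c}
  FIRST[S]={c}  FIRST[A]={c}
iter 2: (no change)
  FIRST[S]={c}  FIRST[A]={c}

FIRST(S) = ["c"]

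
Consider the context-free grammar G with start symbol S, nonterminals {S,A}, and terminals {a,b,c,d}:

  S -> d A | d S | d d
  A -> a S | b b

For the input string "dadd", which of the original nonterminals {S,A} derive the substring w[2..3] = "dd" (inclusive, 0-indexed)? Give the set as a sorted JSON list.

CNF form of G:
  S -> T2 A | T2 S | T2 T2
  A -> T0 S | T1 T1
  T0 -> a
  T1 -> b
  T2 -> d

CYK fill (cells [i..j] with 2 ≤ i ≤ j ≤ 3 only):
  [2..2]={T2}  "d"  orig:{}
  [3..3]={T2}  "d"  orig:{}
  [2..3]={S}  "dd"

Original NTs in T[2,3] deriving "dd": ["S"]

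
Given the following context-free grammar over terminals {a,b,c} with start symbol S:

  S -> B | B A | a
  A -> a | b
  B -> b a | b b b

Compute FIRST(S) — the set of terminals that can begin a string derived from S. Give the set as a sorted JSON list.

FIRST iteration:
[1]
  A via A→a: +{a}
  A via A→b: +{b}
  B via B→b a: +{b}
  S via S→B: +{b}
  S via S→a: +{a}
  S: {a,b}  A: {a,b}  B: {b}
[2] done
  S: {a,b}  A: {a,b}  B: {b}

FIRST(S) = ["a", "b"]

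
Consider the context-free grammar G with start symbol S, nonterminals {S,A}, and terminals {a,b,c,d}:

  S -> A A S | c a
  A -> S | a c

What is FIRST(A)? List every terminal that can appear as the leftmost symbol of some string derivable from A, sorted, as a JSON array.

Compute FIRST by fixpoint:
pass 1:
  A via A→a c: +{a}
  S via S→A A S: +{a}
  S via S→c a: +{c}
  FIRST[S]={a,c}  FIRST[A]={a}
pass 2:
  A via A→S: +{c}
  FIRST[S]={a,c}  FIRST[A]={a,c}
pass 3: (no change)
  FIRST[S]={a,c}  FIRST[A]={a,c}

FIRST(A) = ["a", "c"]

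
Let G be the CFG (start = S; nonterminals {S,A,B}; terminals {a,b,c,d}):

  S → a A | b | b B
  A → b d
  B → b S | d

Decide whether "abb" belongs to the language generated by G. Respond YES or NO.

Convert to CNF:
  S -> T0 B | T2 A | b
  A -> T0 T1
  B -> T0 S | d
  T0 -> b
  T1 -> d
  T2 -> a

CYK fill:
  [0..0]={T2}  "a"  orig:{}
  [1..1]={S,T0}  "b"  orig:{S}
  [2..2]={S,T0}  "b"  orig:{S}
  [0..1]=∅  "ab"
  [1..2]={B}  "bb"
  [0..2]=∅  "abb"

S ∉ T[0,2] ⇒ NO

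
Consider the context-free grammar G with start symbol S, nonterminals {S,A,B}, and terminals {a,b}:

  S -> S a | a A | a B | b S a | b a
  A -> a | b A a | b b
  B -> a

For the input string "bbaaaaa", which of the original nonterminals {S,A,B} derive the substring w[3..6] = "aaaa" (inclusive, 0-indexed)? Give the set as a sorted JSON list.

Convert to CNF:
  S -> S T1 | T0 T1 | T0 X3 | T1 A | T1 B
  A -> T0 T0 | T0 X2 | a
  B -> a
  T0 -> b
  T1 -> a
  X2 -> A T1
  X3 -> S T1

CYK fill (cells [i..j] with 3 ≤ i ≤ j ≤ 6 only):
  [3..3]={A,B,T1}  "a"  orig:{A,B}
  [4..4]={A,B,T1}  "a"  orig:{A,B}
  [5..5]={A,B,T1}  "a"  orig:{A,B}
  [6..6]={A,B,T1}  "a"  orig:{A,B}
  [3..4]={S,X2}  "aa"  orig:{S}
  [4..5]={S,X2}  "aa"  orig:{S}
  [5..6]={S,X2}  "aa"  orig:{S}
  [3..5]={S,X3}  "aaa"  orig:{S}
  [4..6]={S,X3}  "aaa"  orig:{S}
  [3..6]={S,X3}  "aaaa"  orig:{S}

Original NTs in T[3,6] deriving "aaaa": ["S"]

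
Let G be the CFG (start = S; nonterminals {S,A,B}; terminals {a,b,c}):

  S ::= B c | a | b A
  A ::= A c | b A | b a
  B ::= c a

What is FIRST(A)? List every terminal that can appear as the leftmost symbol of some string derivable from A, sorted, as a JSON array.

Compute FIRST by fixpoint:
pass 1:
  A via A→b A: +{b}
  B via B→c a: +{c}
  S via S→B c: +{c}
  S via S→a: +{a}
  S via S→b A: +{b}
  FIRST[S]={a,b,c}  FIRST[A]={b}  FIRST[B]={c}
pass 2: (no change)
  FIRST[S]={a,b,c}  FIRST[A]={b}  FIRST[B]={c}

FIRST(A) = ["b"]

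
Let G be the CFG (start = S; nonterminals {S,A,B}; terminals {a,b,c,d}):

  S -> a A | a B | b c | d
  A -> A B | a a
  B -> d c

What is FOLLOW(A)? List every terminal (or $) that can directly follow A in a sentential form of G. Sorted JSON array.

Compute FIRST by fixpoint:
pass 1:
  A via A→a a: +{a}
  B via B→d c: +{d}
  S via S→a A: +{a}
  S via S→b c: +{b}
  S via S→d: +{d}
  FIRST[S]={a,b,d}  FIRST[A]={a}  FIRST[B]={d}
pass 2: — fixpoint
  FIRST[S]={a,b,d}  FIRST[A]={a}  FIRST[B]={d}

FOLLOW sets:
FOLLOW(S) := {$}
[1]
  A→A B: FOLLOW(A) ⊇ FIRST(B) = {d}; new: +{d}
  A→A B: FOLLOW(B) ⊇ FOLLOW(A) ⊇ {d}; new: +{d}
  S→a A: FOLLOW(A) ⊇ FOLLOW(S) ⊇ {$}; new: +{$}
  S→a B: FOLLOW(B) ⊇ FOLLOW(S) ⊇ {$}; new: +{$}
  FOLLOW[S]={$}  FOLLOW[A]={$,d}  FOLLOW[B]={$,d}
[2] (no change)
  FOLLOW[S]={$}  FOLLOW[A]={$,d}  FOLLOW[B]={$,d}

FOLLOW(A) = ["$", "d"]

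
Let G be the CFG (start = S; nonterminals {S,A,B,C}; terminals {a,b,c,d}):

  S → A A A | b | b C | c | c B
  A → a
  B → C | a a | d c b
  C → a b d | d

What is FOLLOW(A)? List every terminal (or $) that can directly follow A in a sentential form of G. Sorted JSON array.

FIRST sets, iterate to fixpoint:
round 1:
  A via A→a: +{a}
  B via B→a a: +{a}
  B via B→d c b: +{d}
  C via C→a b d: +{a}
  C via C→d: +{d}
  S via S→A A A: +{a}
  S via S→b: +{b}
  S via S→c: +{c}
  FIRST(S)={a,b,c}  FIRST(A)={a}  FIRST(B)={a,d}  FIRST(C)={a,d}
round 2: (no change)
  FIRST(S)={a,b,c}  FIRST(A)={a}  FIRST(B)={a,d}  FIRST(C)={a,d}

FOLLOW sets:
FOLLOW(S) := {$}
iter 1:
  S→A A A: FOLLOW(A) ⊇ FIRST(A) = {a}; new: +{a}
  S→A A A: FOLLOW(A) ⊇ FOLLOW(S) ⊇ {$}; new: +{$}
  S→b C: FOLLOW(C) ⊇ FOLLOW(S) ⊇ {$}; new: +{$}
  S→c B: FOLLOW(B) ⊇ FOLLOW(S) ⊇ {$}; new: +{$}
  S: {$}  A: {$,a}  B: {$}  C: {$}
iter 2: (stable)
  S: {$}  A: {$,a}  B: {$}  C: {$}

FOLLOW(A) = ["$", "a"]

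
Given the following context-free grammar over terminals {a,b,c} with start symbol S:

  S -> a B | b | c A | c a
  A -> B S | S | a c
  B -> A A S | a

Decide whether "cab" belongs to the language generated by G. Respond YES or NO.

Convert to CNF:
  S -> T0 B | T1 A | T1 T0 | b
  A -> B S | T0 B | T0 T1 | T1 A | T1 T0 | b
  B -> A X2 | a
  T0 -> a
  T1 -> c
  X2 -> A S

CYK fill:
  [0..0]={T1}  "c"  orig:{}
  [1..1]={B,T0}  "a"  orig:{B}
  [2..2]={A,S}  "b"
  [0..1]={A,S}  "ca"
  [1..2]={A}  "ab"
  [0..2]={A,S,X2}  "cab"  orig:{A,S}

S ∈ T[0,2] ⇒ YES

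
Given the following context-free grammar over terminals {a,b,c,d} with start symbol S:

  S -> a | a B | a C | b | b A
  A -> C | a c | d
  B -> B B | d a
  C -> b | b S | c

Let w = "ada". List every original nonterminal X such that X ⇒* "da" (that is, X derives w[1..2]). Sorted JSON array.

CNF form of G:
  S -> T0 B | T0 C | T2 A | a | b
  A -> T0 T1 | T2 S | b | c | d
  B -> B B | T3 T0
  C -> T2 S | b | c
  T0 -> a
  T1 -> c
  T2 -> b
  T3 -> d

Fill CYK table bottom-up (cells [i..j] with 1 ≤ i ≤ j ≤ 2 only):
  T[1,1] 'd' = {A,T3}  orig:{A}
  T[2,2] 'a' = {S,T0}  orig:{S}
  T[1,2] 'da' = {B}

Original NTs in T[1,2] deriving "da": ["B"]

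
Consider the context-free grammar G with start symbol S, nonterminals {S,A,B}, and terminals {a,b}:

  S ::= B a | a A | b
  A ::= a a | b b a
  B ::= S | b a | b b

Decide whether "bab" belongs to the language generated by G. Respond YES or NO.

CNF form of G:
  S -> B T0 | T0 A | b
  A -> T0 T0 | T1 X2
  B -> B T0 | T0 A | T1 T0 | T1 T1 | b
  T0 -> a
  T1 -> b
  X2 -> T1 T0

CYK table (by increasing span):
  T[0,0] 'b' = {B,S,T1}  orig:{B,S}
  T[1,1] 'a' = {T0}  orig:{}
  T[2,2] 'b' = {B,S,T1}  orig:{B,S}
  T[0,1] 'ba' = {B,S,X2}  orig:{B,S}
  T[1,2] 'ab' = ∅
  T[0,2] 'bab' = ∅

S ∉ T[0,2] ⇒ NO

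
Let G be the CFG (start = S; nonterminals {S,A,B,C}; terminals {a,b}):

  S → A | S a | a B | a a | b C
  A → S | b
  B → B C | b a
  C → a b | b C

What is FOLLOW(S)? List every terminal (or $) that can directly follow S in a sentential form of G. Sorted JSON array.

Compute FIRST by fixpoint:
pass 1:
  A via A→b: +{b}
  B via B→b a: +{b}
  C via C→a b: +{a}
  C via C→b C: +{b}
  S via S→A: +{b}
  S via S→a B: +{a}
  FIRST(S)={a,b}  FIRST(A)={b}  FIRST(B)={b}  FIRST(C)={a,b}
pass 2:
  A via A→S: +{a}
  FIRST(S)={a,b}  FIRST(A)={a,b}  FIRST(B)={b}  FIRST(C)={a,b}
pass 3: done
  FIRST(S)={a,b}  FIRST(A)={a,b}  FIRST(B)={b}  FIRST(C)={a,b}

FOLLOW iteration:
FOLLOW(S) := {$}
pass 1:
  B→B C: FOLLOW(B) ⊇ FIRST(C) = {a,b}; new: +{a,b}
  B→B C: FOLLOW(C) ⊇ FOLLOW(B) ⊇ {a,b}; new: +{a,b}
  S→A: FOLLOW(A) ⊇ FOLLOW(S) ⊇ {$}; new: +{$}
  S→S a: FOLLOW(S) ⊇ FIRST(a) = {a}; new: +{a}
  S→a B: FOLLOW(B) ⊇ FOLLOW(S) ⊇ {$,a}; new: +{$}
  S→b C: FOLLOW(C) ⊇ FOLLOW(S) ⊇ {$,a}; new: +{$}
  FOLLOW[S]={$,a}  FOLLOW[A]={$}  FOLLOW[B]={$,a,b}  FOLLOW[C]={$,a,b}
pass 2:
  S→A: FOLLOW(A) ⊇ FOLLOW(S) ⊇ {$,a}; new: +{a}
  FOLLOW[S]={$,a}  FOLLOW[A]={$,a}  FOLLOW[B]={$,a,b}  FOLLOW[C]={$,a,b}
pass 3: (stable)
  FOLLOW[S]={$,a}  FOLLOW[A]={$,a}  FOLLOW[B]={$,a,b}  FOLLOW[C]={$,a,b}

FOLLOW(S) = ["$", "a"]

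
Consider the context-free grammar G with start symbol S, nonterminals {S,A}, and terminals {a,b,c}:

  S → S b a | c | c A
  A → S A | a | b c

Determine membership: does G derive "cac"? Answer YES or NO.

Convert to CNF:
  S -> S X3 | T1 A | c
  A -> S A | T0 T1 | a
  T0 -> b
  T1 -> c
  T2 -> a
  X3 -> T0 T2

CYK table (by increasing span):
  [0..0]={S,T1}  "c"  orig:{S}
  [1..1]={A,T2}  "a"  orig:{A}
  [2..2]={S,T1}  "c"  orig:{S}
  [0..1]={A,S}  "ca"
  [1..2]=∅  "ac"
  [0..2]=∅  "cac"

S ∉ T[0,2] ⇒ NO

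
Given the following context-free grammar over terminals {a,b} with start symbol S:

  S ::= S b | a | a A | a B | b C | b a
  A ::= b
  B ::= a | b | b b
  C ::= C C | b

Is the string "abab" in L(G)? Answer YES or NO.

Convert to CNF:
  S -> S T0 | T0 C | T0 T1 | T1 A | T1 B | a
  A -> b
  B -> T0 T0 | a | b
  C -> C C | b
  T0 -> b
  T1 -> a

CYK table (by increasing span):
  cell(0,0) a: {B,S,T1}  orig:{B,S}
  cell(1,1) b: {A,B,C,T0}  orig:{A,B,C}
  cell(2,2) a: {B,S,T1}  orig:{B,S}
  cell(3,3) b: {A,B,C,T0}  orig:{A,B,C}
  cell(0,1) ab: {S}
  cell(1,2) ba: {S}
  cell(2,3) ab: {S}
  cell(0,2) aba: ∅
  cell(1,3) bab: {S}
  cell(0,3) abab: ∅

S ∉ T[0,3] ⇒ NO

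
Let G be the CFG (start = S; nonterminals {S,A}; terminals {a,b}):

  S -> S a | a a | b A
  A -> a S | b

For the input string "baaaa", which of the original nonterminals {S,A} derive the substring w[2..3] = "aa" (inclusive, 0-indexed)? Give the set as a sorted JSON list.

Convert to CNF:
  S -> S T0 | T0 T0 | T1 A
  A -> T0 S | b
  T0 -> a
  T1 -> b

Fill CYK table bottom-up — only the sub-triangle for w[2..3]:
  [2..2]={T0}  "a"  orig:{}
  [3..3]={T0}  "a"  orig:{}
  [2..3]={S}  "aa"

Original NTs in T[2,3] deriving "aa": ["S"]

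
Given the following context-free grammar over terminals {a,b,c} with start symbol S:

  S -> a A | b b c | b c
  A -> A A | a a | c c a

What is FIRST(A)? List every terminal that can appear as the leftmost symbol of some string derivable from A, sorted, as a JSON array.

FIRST iteration:
round 1:
  A via A→a a: +{a}
  A via A→c c a: +{c}
  S via S→a A: +{a}
  S via S→b b c: +{b}
  S: {a,b}  A: {a,c}
round 2: (no change)
  S: {a,b}  A: {a,c}

FIRST(A) = ["a", "c"]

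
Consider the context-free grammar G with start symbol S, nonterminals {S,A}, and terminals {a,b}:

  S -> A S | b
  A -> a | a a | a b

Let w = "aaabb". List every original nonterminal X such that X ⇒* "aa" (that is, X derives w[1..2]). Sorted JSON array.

CNF form of G:
  S -> A S | b
  A -> T0 T0 | T0 T1 | a
  T0 -> a
  T1 -> b

Fill CYK table bottom-up, restricted to cells inside w[1..2]:
  [1..1]={A,T0}  "a"  orig:{A}
  [2..2]={A,T0}  "a"  orig:{A}
  [1..2]={A}  "aa"

Original NTs in T[1,2] deriving "aa": ["A"]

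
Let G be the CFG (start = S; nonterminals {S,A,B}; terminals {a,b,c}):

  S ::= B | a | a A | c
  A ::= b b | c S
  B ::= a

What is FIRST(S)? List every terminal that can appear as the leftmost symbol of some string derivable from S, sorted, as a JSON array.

FIRST iteration:
pass 1:
  A via A→b b: +{b}
  A via A→c S: +{c}
  B via B→a: +{a}
  S via S→B: +{a}
  S via S→c: +{c}
  S: {a,c}  A: {b,c}  B: {a}
pass 2: (stable)
  S: {a,c}  A: {b,c}  B: {a}

FIRST(S) = ["a", "c"]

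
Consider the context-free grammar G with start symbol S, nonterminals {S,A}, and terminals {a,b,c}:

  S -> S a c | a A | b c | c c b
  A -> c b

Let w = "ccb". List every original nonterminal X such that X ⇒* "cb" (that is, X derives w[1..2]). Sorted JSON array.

CNF form of G:
  S -> S X3 | T0 X4 | T1 T0 | T2 A
  A -> T0 T1
  T0 -> c
  T1 -> b
  T2 -> a
  X3 -> T2 T0
  X4 -> T0 T1

Fill CYK table bottom-up, restricted to cells inside w[1..2]:
  T[1,1] 'c' = {T0}  orig:{}
  T[2,2] 'b' = {T1}  orig:{}
  T[1,2] 'cb' = {A,X4}  orig:{A}

Original NTs in T[1,2] deriving "cb": ["A"]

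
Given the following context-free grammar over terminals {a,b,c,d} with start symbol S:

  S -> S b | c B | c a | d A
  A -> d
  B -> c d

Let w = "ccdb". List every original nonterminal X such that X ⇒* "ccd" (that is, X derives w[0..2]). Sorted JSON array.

CNF form of G:
  S -> S T2 | T0 B | T0 T3 | T1 A
  A -> d
  B -> T0 T1
  T0 -> c
  T1 -> d
  T2 -> b
  T3 -> a

CYK table (by increasing span), restricted to cells inside w[0..2]:
  cell(0,0) c: {T0}  orig:{}
  cell(1,1) c: {T0}  orig:{}
  cell(2,2) d: {A,T1}  orig:{A}
  cell(0,1) cc: ∅
  cell(1,2) cd: {B}
  cell(0,2) ccd: {S}

Original NTs in T[0,2] deriving "ccd": ["S"]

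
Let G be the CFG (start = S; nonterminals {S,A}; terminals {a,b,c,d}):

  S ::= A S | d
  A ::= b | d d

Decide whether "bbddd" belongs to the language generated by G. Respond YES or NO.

Convert to CNF:
  S -> A S | d
  A -> T0 T0 | b
  T0 -> d

CYK table (by increasing span):
  T[0,0] 'b' = {A}
  T[1,1] 'b' = {A}
  T[2,2] 'd' = {S,T0}  orig:{S}
  T[3,3] 'd' = {S,T0}  orig:{S}
  T[4,4] 'd' = {S,T0}  orig:{S}
  T[0,1] 'bb' = ∅
  T[1,2] 'bd' = {S}
  T[2,3] 'dd' = {A}
  T[3,4] 'dd' = {A}
  T[0,2] 'bbd' = {S}
  T[1,3] 'bdd' = ∅
  T[2,4] 'ddd' = {S}
  T[0,3] 'bbdd' = ∅
  T[1,4] 'bddd' = {S}
  T[0,4] 'bbddd' = {S}

S ∈ T[0,4] ⇒ YES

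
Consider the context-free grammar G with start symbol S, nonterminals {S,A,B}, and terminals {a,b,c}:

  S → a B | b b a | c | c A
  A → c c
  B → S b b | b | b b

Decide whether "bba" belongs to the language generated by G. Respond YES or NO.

CNF form of G:
  S -> T0 A | T1 X4 | T2 B | c
  A -> T0 T0
  B -> S X3 | T1 T1 | b
  T0 -> c
  T1 -> b
  T2 -> a
  X3 -> T1 T1
  X4 -> T1 T2

Fill CYK table bottom-up:
  [0..0]={B,T1}  "b"  orig:{B}
  [1..1]={B,T1}  "b"  orig:{B}
  [2..2]={T2}  "a"  orig:{}
  [0..1]={B,X3}  "bb"  orig:{B}
  [1..2]={X4}  "ba"  orig:{}
  [0..2]={S}  "bba"

S ∈ T[0,2] ⇒ YES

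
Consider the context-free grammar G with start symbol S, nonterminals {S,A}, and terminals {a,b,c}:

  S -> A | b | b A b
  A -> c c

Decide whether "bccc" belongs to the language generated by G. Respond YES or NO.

CNF form of G:
  S -> T0 T0 | T1 X2 | b
  A -> T0 T0
  T0 -> c
  T1 -> b
  X2 -> A T1

CYK fill:
  [0..0]={S,T1}  "b"  orig:{S}
  [1..1]={T0}  "c"  orig:{}
  [2..2]={T0}  "c"  orig:{}
  [3..3]={T0}  "c"  orig:{}
  [0..1]=∅  "bc"
  [1..2]={A,S}  "cc"
  [2..3]={A,S}  "cc"
  [0..2]=∅  "bcc"
  [1..3]=∅  "ccc"
  [0..3]=∅  "bccc"

S ∉ T[0,3] ⇒ NO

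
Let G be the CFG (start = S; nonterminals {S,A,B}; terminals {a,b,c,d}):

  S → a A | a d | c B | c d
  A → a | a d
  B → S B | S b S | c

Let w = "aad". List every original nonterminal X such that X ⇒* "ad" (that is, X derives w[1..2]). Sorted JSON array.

Convert to CNF:
  S -> T0 A | T0 T1 | T3 B | T3 T1
  A -> T0 T1 | a
  B -> S B | S X4 | c
  T0 -> a
  T1 -> d
  T2 -> b
  T3 -> c
  X4 -> T2 S

Fill CYK table bottom-up (cells [i..j] with 1 ≤ i ≤ j ≤ 2 only):
  [1..1]={A,T0}  "a"  orig:{A}
  [2..2]={T1}  "d"  orig:{}
  [1..2]={A,S}  "ad"

Original NTs in T[1,2] deriving "ad": ["A", "S"]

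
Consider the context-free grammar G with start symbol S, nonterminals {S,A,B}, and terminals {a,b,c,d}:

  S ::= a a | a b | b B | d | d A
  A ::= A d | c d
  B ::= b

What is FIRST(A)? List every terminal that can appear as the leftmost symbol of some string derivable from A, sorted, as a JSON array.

Compute FIRST by fixpoint:
[1]
  A via A→c d: +{c}
  B via B→b: +{b}
  S via S→a a: +{a}
  S via S→b B: +{b}
  S via S→d: +{d}
  FIRST(S)={a,b,d}  FIRST(A)={c}  FIRST(B)={b}
[2] done
  FIRST(S)={a,b,d}  FIRST(A)={c}  FIRST(B)={b}

FIRST(A) = ["c"]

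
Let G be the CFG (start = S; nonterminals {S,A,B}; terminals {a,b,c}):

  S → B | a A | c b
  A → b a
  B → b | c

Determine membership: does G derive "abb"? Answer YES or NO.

Convert to CNF:
  S -> T1 A | T2 T0 | b | c
  A -> T0 T1
  B -> b | c
  T0 -> b
  T1 -> a
  T2 -> c

CYK fill:
  T[0,0] 'a' = {T1}  orig:{}
  T[1,1] 'b' = {B,S,T0}  orig:{B,S}
  T[2,2] 'b' = {B,S,T0}  orig:{B,S}
  T[0,1] 'ab' = ∅
  T[1,2] 'bb' = ∅
  T[0,2] 'abb' = ∅

S ∉ T[0,2] ⇒ NO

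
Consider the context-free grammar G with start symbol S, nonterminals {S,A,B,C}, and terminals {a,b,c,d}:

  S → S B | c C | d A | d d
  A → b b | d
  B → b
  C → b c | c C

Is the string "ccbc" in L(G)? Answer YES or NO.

Convert to CNF:
  S -> S B | T1 C | T2 A | T2 T2
  A -> T0 T0 | d
  B -> b
  C -> T0 T1 | T1 C
  T0 -> b
  T1 -> c
  T2 -> d

CYK fill:
  [0..0]={T1}  "c"  orig:{}
  [1..1]={T1}  "c"  orig:{}
  [2..2]={B,T0}  "b"  orig:{B}
  [3..3]={T1}  "c"  orig:{}
  [0..1]=∅  "cc"
  [1..2]=∅  "cb"
  [2..3]={C}  "bc"
  [0..2]=∅  "ccb"
  [1..3]={C,S}  "cbc"
  [0..3]={C,S}  "ccbc"

S ∈ T[0,3] ⇒ YES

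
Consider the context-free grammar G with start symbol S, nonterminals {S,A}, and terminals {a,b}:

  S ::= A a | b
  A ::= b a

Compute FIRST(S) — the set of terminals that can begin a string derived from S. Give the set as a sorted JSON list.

FIRST iteration:
pass 1:
  A via A→b a: +{b}
  S via S→A a: +{b}
  FIRST(S)={b}  FIRST(A)={b}
pass 2: (no change)
  FIRST(S)={b}  FIRST(A)={b}

FIRST(S) = ["b"]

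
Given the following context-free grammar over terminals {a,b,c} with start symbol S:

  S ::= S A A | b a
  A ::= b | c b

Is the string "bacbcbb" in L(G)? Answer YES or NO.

Convert to CNF:
  S -> S X3 | T1 T2
  A -> T0 T1 | b
  T0 -> c
  T1 -> b
  T2 -> a
  X3 -> A A

Fill CYK table bottom-up:
  cell(0,0) b: {A,T1}  orig:{A}
  cell(1,1) a: {T2}  orig:{}
  cell(2,2) c: {T0}  orig:{}
  cell(3,3) b: {A,T1}  orig:{A}
  cell(4,4) c: {T0}  orig:{}
  cell(5,5) b: {A,T1}  orig:{A}
  cell(6,6) b: {A,T1}  orig:{A}
  cell(0,1) ba: {S}
  cell(1,2) ac: ∅
  cell(2,3) cb: {A}
  cell(3,4) bc: ∅
  cell(4,5) cb: {A}
  cell(5,6) bb: {X3}  orig:{}
  cell(0,2) bac: ∅
  cell(1,3) acb: ∅
  cell(2,4) cbc: ∅
  cell(3,5) bcb: {X3}  orig:{}
  cell(4,6) cbb: {X3}  orig:{}
  cell(0,3) bacb: ∅
  cell(1,4) acbc: ∅
  cell(2,5) cbcb: {X3}  orig:{}
  cell(3,6) bcbb: ∅
  cell(0,4) bacbc: ∅
  cell(1,5) acbcb: ∅
  cell(2,6) cbcbb: ∅
  cell(0,5) bacbcb: {S}
  cell(1,6) acbcbb: ∅
  cell(0,6) bacbcbb: ∅

S ∉ T[0,6] ⇒ NO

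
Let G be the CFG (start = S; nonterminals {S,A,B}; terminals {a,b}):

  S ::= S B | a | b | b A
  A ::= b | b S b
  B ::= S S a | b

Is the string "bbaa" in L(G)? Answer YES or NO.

CNF form of G:
  S -> S B | T0 A | a | b
  A -> T0 X2 | b
  B -> S X3 | b
  T0 -> b
  T1 -> a
  X2 -> S T0
  X3 -> S T1

CYK fill:
  T[0,0] 'b' = {A,B,S,T0}  orig:{A,B,S}
  T[1,1] 'b' = {A,B,S,T0}  orig:{A,B,S}
  T[2,2] 'a' = {S,T1}  orig:{S}
  T[3,3] 'a' = {S,T1}  orig:{S}
  T[0,1] 'bb' = {S,X2}  orig:{S}
  T[1,2] 'ba' = {X3}  orig:{}
  T[2,3] 'aa' = {X3}  orig:{}
  T[0,2] 'bba' = {B,X3}  orig:{B}
  T[1,3] 'baa' = {B}
  T[0,3] 'bbaa' = {B,S}

S ∈ T[0,3] ⇒ YES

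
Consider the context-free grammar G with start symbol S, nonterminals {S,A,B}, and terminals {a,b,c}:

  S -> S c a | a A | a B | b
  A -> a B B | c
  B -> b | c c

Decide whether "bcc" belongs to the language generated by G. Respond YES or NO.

Convert to CNF:
  S -> S X3 | T0 A | T0 B | b
  A -> T0 X2 | c
  B -> T1 T1 | b
  T0 -> a
  T1 -> c
  X2 -> B B
  X3 -> T1 T0

CYK table (by increasing span):
  [0..0]={B,S}  "b"
  [1..1]={A,T1}  "c"  orig:{A}
  [2..2]={A,T1}  "c"  orig:{A}
  [0..1]=∅  "bc"
  [1..2]={B}  "cc"
  [0..2]={X2}  "bcc"  orig:{}

S ∉ T[0,2] ⇒ NO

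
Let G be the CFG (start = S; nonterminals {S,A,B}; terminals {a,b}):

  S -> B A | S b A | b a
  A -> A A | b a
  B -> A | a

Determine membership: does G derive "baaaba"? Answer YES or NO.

CNF form of G:
  S -> B A | S X2 | T0 T1
  A -> A A | T0 T1
  B -> A A | T0 T1 | a
  T0 -> b
  T1 -> a
  X2 -> T0 A

CYK fill:
  [0..0]={T0}  "b"  orig:{}
  [1..1]={B,T1}  "a"  orig:{B}
  [2..2]={B,T1}  "a"  orig:{B}
  [3..3]={B,T1}  "a"  orig:{B}
  [4..4]={T0}  "b"  orig:{}
  [5..5]={B,T1}  "a"  orig:{B}
  [0..1]={A,B,S}  "ba"
  [1..2]=∅  "aa"
  [2..3]=∅  "aa"
  [3..4]=∅  "ab"
  [4..5]={A,B,S}  "ba"
  [0..2]=∅  "baa"
  [1..3]=∅  "aaa"
  [2..4]=∅  "aab"
  [3..5]={S}  "aba"
  [0..3]=∅  "baaa"
  [1..4]=∅  "aaab"
  [2..5]=∅  "aaba"
  [0..4]=∅  "baaab"
  [1..5]=∅  "aaaba"
  [0..5]=∅  "baaaba"

S ∉ T[0,5] ⇒ NO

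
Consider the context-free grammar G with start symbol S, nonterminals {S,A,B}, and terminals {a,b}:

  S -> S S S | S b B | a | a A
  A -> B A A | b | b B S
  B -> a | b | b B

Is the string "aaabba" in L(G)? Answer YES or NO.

CNF form of G:
  S -> S X4 | S X5 | T1 A | a
  A -> B X2 | T0 X3 | b
  B -> T0 B | a | b
  T0 -> b
  T1 -> a
  X2 -> A A
  X3 -> B S
  X4 -> S S
  X5 -> T0 B

Fill CYK table bottom-up:
  cell(0,0) a: {B,S,T1}  orig:{B,S}
  cell(1,1) a: {B,S,T1}  orig:{B,S}
  cell(2,2) a: {B,S,T1}  orig:{B,S}
  cell(3,3) b: {A,B,T0}  orig:{A,B}
  cell(4,4) b: {A,B,T0}  orig:{A,B}
  cell(5,5) a: {B,S,T1}  orig:{B,S}
  cell(0,1) aa: {X3,X4}  orig:{}
  cell(1,2) aa: {X3,X4}  orig:{}
  cell(2,3) ab: {S}
  cell(3,4) bb: {B,X2,X5}  orig:{B}
  cell(4,5) ba: {B,X3,X5}  orig:{B}
  cell(0,2) aaa: {S}
  cell(1,3) aab: {X3,X4}  orig:{}
  cell(2,4) abb: {A,S}
  cell(3,5) bba: {A,B,X3,X5}  orig:{A,B}
  cell(0,3) aaab: {S}
  cell(1,4) aabb: {S,X3,X4}  orig:{S}
  cell(2,5) abba: {S,X4}  orig:{S}
  cell(0,4) aaabb: {S,X3,X4}  orig:{S}
  cell(1,5) aabba: {S,X3,X4}  orig:{S}
  cell(0,5) aaabba: {S,X3,X4}  orig:{S}

S ∈ T[0,5] ⇒ YES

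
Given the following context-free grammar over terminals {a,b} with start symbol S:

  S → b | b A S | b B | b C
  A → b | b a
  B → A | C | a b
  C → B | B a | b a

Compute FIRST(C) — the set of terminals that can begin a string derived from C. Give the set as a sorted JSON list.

FIRST iteration:
pass 1:
  A via A→b: +{b}
  B via B→A: +{b}
  B via B→a b: +{a}
  C via C→B: +{a,b}
  S via S→b: +{b}
  S: {b}  A: {b}  B: {a,b}  C: {a,b}
pass 2: (stable)
  S: {b}  A: {b}  B: {a,b}  C: {a,b}

FIRST(C) = ["a", "b"]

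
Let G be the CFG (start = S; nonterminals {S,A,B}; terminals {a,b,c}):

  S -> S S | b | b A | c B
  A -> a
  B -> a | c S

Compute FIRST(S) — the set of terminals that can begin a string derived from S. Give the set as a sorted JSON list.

Compute FIRST by fixpoint:
iter 1:
  A via A→a: +{a}
  B via B→a: +{a}
  B via B→c S: +{c}
  S via S→b: +{b}
  S via S→c B: +{c}
  FIRST[S]={b,c}  FIRST[A]={a}  FIRST[B]={a,c}
iter 2: (stable)
  FIRST[S]={b,c}  FIRST[A]={a}  FIRST[B]={a,c}

FIRST(S) = ["b", "c"]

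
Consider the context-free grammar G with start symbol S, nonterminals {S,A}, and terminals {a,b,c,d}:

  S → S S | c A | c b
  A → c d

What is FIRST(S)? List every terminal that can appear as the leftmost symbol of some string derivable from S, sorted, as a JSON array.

FIRST sets, iterate to fixpoint:
iter 1:
  A via A→c d: +{c}
  S via S→c A: +{c}
  S: {c}  A: {c}
iter 2: — fixpoint
  S: {c}  A: {c}

FIRST(S) = ["c"]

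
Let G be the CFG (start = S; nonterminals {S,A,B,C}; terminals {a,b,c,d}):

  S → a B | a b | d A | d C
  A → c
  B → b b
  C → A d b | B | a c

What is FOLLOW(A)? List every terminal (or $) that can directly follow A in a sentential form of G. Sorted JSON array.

FIRST sets, iterate to fixpoint:
[1]
  A via A→c: +{c}
  B via B→b b: +{b}
  C via C→A d b: +{c}
  C via C→B: +{b}
  C via C→a c: +{a}
  S via S→a B: +{a}
  S via S→d A: +{d}
  S: {a,d}  A: {c}  B: {b}  C: {a,b,c}
[2] (stable)
  S: {a,d}  A: {c}  B: {b}  C: {a,b,c}

FOLLOW sets:
seed FOLLOW(S) with $
[1]
  C→A d b: FOLLOW(A) ⊇ FIRST(d) = {d}; new: +{d}
  S→a B: FOLLOW(B) ⊇ FOLLOW(S) ⊇ {$}; new: +{$}
  S→d A: FOLLOW(A) ⊇ FOLLOW(S) ⊇ {$}; new: +{$}
  S→d C: FOLLOW(C) ⊇ FOLLOW(S) ⊇ {$}; new: +{$}
  FOLLOW(S)={$}  FOLLOW(A)={$,d}  FOLLOW(B)={$}  FOLLOW(C)={$}
[2] (no change)
  FOLLOW(S)={$}  FOLLOW(A)={$,d}  FOLLOW(B)={$}  FOLLOW(C)={$}

FOLLOW(A) = ["$", "d"]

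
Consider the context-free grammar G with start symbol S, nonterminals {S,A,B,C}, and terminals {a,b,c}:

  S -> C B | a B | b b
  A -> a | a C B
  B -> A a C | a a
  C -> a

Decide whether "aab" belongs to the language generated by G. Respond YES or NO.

Convert to CNF:
  S -> C B | T0 B | T1 T1
  A -> T0 X2 | a
  B -> A X3 | T0 T0
  C -> a
  T0 -> a
  T1 -> b
  X2 -> C B
  X3 -> T0 C

Fill CYK table bottom-up:
  T[0,0] 'a' = {A,C,T0}  orig:{A,C}
  T[1,1] 'a' = {A,C,T0}  orig:{A,C}
  T[2,2] 'b' = {T1}  orig:{}
  T[0,1] 'aa' = {B,X3}  orig:{B}
  T[1,2] 'ab' = ∅
  T[0,2] 'aab' = ∅

S ∉ T[0,2] ⇒ NO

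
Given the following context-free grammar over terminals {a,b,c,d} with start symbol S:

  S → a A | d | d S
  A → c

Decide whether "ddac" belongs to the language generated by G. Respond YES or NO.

CNF form of G:
  S -> T0 A | T1 S | d
  A -> c
  T0 -> a
  T1 -> d

CYK fill:
  [0..0]={S,T1}  "d"  orig:{S}
  [1..1]={S,T1}  "d"  orig:{S}
  [2..2]={T0}  "a"  orig:{}
  [3..3]={A}  "c"
  [0..1]={S}  "dd"
  [1..2]=∅  "da"
  [2..3]={S}  "ac"
  [0..2]=∅  "dda"
  [1..3]={S}  "dac"
  [0..3]={S}  "ddac"

S ∈ T[0,3] ⇒ YES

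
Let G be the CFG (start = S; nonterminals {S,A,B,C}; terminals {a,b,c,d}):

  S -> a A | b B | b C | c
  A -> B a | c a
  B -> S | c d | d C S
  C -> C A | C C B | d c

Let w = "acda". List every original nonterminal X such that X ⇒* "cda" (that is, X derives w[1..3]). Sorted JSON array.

Convert to CNF:
  S -> T0 A | T2 B | T2 C | c
  A -> B T0 | T1 T0
  B -> T0 A | T1 T3 | T2 B | T2 C | T3 X4 | c
  C -> C A | C X5 | T3 T1
  T0 -> a
  T1 -> c
  T2 -> b
  T3 -> d
  X4 -> C S
  X5 -> C B

CYK fill, restricted to cells inside w[1..3]:
  T[1,1] 'c' = {B,S,T1}  orig:{B,S}
  T[2,2] 'd' = {T3}  orig:{}
  T[3,3] 'a' = {T0}  orig:{}
  T[1,2] 'cd' = {B}
  T[2,3] 'da' = ∅
  T[1,3] 'cda' = {A}

Original NTs in T[1,3] deriving "cda": ["A"]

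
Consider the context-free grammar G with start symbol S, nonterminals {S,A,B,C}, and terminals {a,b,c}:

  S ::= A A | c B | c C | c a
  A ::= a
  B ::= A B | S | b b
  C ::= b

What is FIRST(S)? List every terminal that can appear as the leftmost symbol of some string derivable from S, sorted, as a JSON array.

FIRST sets, iterate to fixpoint:
pass 1:
  A via A→a: +{a}
  B via B→A B: +{a}
  B via B→b b: +{b}
  C via C→b: +{b}
  S via S→A A: +{a}
  S via S→c B: +{c}
  FIRST(S)={a,c}  FIRST(A)={a}  FIRST(B)={a,b}  FIRST(C)={b}
pass 2:
  B via B→S: +{c}
  FIRST(S)={a,c}  FIRST(A)={a}  FIRST(B)={a,b,c}  FIRST(C)={b}
pass 3: (stable)
  FIRST(S)={a,c}  FIRST(A)={a}  FIRST(B)={a,b,c}  FIRST(C)={b}

FIRST(S) = ["a", "c"]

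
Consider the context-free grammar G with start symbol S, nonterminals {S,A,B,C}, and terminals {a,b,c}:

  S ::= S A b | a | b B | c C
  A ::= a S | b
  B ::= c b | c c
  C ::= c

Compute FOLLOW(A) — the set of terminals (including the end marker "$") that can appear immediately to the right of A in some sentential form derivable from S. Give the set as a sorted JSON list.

Compute FIRST by fixpoint:
round 1:
  A via A→a S: +{a}
  A via A→b: +{b}
  B via B→c b: +{c}
  C via C→c: +{c}
  S via S→a: +{a}
  S via S→b B: +{b}
  S via S→c C: +{c}
  S: {a,b,c}  A: {a,b}  B: {c}  C: {c}
round 2: — fixpoint
  S: {a,b,c}  A: {a,b}  B: {c}  C: {c}

Compute FOLLOW by fixpoint:
FOLLOW(S) := {$}
pass 1:
  S→S A b: FOLLOW(S) ⊇ FIRST(A) = {a,b}; new: +{a,b}
  S→S A b: FOLLOW(A) ⊇ FIRST(b) = {b}; new: +{b}
  S→b B: FOLLOW(B) ⊇ FOLLOW(S) ⊇ {$,a,b}; new: +{$,a,b}
  S→c C: FOLLOW(C) ⊇ FOLLOW(S) ⊇ {$,a,b}; new: +{$,a,b}
  S: {$,a,b}  A: {b}  B: {$,a,b}  C: {$,a,b}
pass 2: — fixpoint
  S: {$,a,b}  A: {b}  B: {$,a,b}  C: {$,a,b}

FOLLOW(A) = ["b"]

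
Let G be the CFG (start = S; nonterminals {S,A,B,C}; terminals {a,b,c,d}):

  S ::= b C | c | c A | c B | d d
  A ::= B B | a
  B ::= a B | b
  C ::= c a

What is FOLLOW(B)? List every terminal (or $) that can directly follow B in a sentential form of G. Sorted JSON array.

FIRST sets, iterate to fixpoint:
[1]
  A via A→a: +{a}
  B via B→a B: +{a}
  B via B→b: +{b}
  C via C→c a: +{c}
  S via S→b C: +{b}
  S via S→c: +{c}
  S via S→d d: +{d}
  S: {b,c,d}  A: {a}  B: {a,b}  C: {c}
[2]
  A via A→B B: +{b}
  S: {b,c,d}  A: {a,b}  B: {a,b}  C: {c}
[3] done
  S: {b,c,d}  A: {a,b}  B: {a,b}  C: {c}

Compute FOLLOW by fixpoint:
seed FOLLOW(S) with $
pass 1:
  A→B B: FOLLOW(B) ⊇ FIRST(B) = {a,b}; new: +{a,b}
  S→b C: FOLLOW(C) ⊇ FOLLOW(S) ⊇ {$}; new: +{$}
  S→c A: FOLLOW(A) ⊇ FOLLOW(S) ⊇ {$}; new: +{$}
  S→c B: FOLLOW(B) ⊇ FOLLOW(S) ⊇ {$}; new: +{$}
  FOLLOW[S]={$}  FOLLOW[A]={$}  FOLLOW[B]={$,a,b}  FOLLOW[C]={$}
pass 2: (stable)
  FOLLOW[S]={$}  FOLLOW[A]={$}  FOLLOW[B]={$,a,b}  FOLLOW[C]={$}

FOLLOW(B) = ["$", "a", "b"]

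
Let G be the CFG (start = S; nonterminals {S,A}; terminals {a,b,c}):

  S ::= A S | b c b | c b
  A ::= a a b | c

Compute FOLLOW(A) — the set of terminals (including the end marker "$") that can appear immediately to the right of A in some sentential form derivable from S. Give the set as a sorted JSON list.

FIRST sets, iterate to fixpoint:
round 1:
  A via A→a a b: +{a}
  A via A→c: +{c}
  S via S→A S: +{a,c}
  S via S→b c b: +{b}
  S: {a,b,c}  A: {a,c}
round 2: — fixpoint
  S: {a,b,c}  A: {a,c}

Compute FOLLOW by fixpoint:
seed FOLLOW(S) with $
round 1:
  S→A S: FOLLOW(A) ⊇ FIRST(S) = {a,b,c}; new: +{a,b,c}
  S: {$}  A: {a,b,c}
round 2: — fixpoint
  S: {$}  A: {a,b,c}

FOLLOW(A) = ["a", "b", "c"]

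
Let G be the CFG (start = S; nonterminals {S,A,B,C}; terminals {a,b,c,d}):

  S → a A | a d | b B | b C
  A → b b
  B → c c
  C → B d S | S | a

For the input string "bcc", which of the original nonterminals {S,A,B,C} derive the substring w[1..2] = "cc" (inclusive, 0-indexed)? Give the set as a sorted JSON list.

CNF form of G:
  S -> T0 B | T0 C | T3 A | T3 T2
  A -> T0 T0
  B -> T1 T1
  C -> B X4 | T0 B | T0 C | T3 A | T3 T2 | a
  T0 -> b
  T1 -> c
  T2 -> d
  T3 -> a
  X4 -> T2 S

CYK table (by increasing span) (cells [i..j] with 1 ≤ i ≤ j ≤ 2 only):
  cell(1,1) c: {T1}  orig:{}
  cell(2,2) c: {T1}  orig:{}
  cell(1,2) cc: {B}

Original NTs in T[1,2] deriving "cc": ["B"]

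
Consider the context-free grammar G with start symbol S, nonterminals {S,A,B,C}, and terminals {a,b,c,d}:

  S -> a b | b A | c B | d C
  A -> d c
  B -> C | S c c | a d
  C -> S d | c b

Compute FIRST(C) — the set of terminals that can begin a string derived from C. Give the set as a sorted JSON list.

FIRST sets, iterate to fixpoint:
pass 1:
  A via A→d c: +{d}
  B via B→a d: +{a}
  C via C→c b: +{c}
  S via S→a b: +{a}
  S via S→b A: +{b}
  S via S→c B: +{c}
  S via S→d C: +{d}
  FIRST[S]={a,b,c,d}  FIRST[A]={d}  FIRST[B]={a}  FIRST[C]={c}
pass 2:
  B via B→C: +{c}
  B via B→S c c: +{b,d}
  C via C→S d: +{a,b,d}
  FIRST[S]={a,b,c,d}  FIRST[A]={d}  FIRST[B]={a,b,c,d}  FIRST[C]={a,b,c,d}
pass 3: — fixpoint
  FIRST[S]={a,b,c,d}  FIRST[A]={d}  FIRST[B]={a,b,c,d}  FIRST[C]={a,b,c,d}

FIRST(C) = ["a", "b", "c", "d"]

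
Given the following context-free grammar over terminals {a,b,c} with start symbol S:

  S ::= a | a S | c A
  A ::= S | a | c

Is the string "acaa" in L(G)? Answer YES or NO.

CNF form of G:
  S -> T0 S | T1 A | a
  A -> T0 S | T1 A | a | c
  T0 -> a
  T1 -> c

Fill CYK table bottom-up:
  T[0,0] 'a' = {A,S,T0}  orig:{A,S}
  T[1,1] 'c' = {A,T1}  orig:{A}
  T[2,2] 'a' = {A,S,T0}  orig:{A,S}
  T[3,3] 'a' = {A,S,T0}  orig:{A,S}
  T[0,1] 'ac' = ∅
  T[1,2] 'ca' = {A,S}
  T[2,3] 'aa' = {A,S}
  T[0,2] 'aca' = {A,S}
  T[1,3] 'caa' = {A,S}
  T[0,3] 'acaa' = {A,S}

S ∈ T[0,3] ⇒ YES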